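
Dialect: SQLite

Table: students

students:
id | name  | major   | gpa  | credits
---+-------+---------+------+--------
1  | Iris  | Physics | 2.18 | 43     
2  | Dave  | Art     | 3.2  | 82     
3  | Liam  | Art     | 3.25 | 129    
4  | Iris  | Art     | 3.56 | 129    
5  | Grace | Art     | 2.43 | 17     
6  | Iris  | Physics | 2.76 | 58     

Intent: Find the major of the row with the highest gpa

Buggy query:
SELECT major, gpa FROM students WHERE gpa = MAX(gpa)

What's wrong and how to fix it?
Bug: MAX(gpa) is an aggregate and cannot be used directly in WHERE

Fix: Wrap MAX in a scalar subquery so WHERE compares against a single value

Corrected query:
SELECT major, gpa FROM students WHERE gpa = (SELECT MAX(gpa) FROM students)

Result:
major | gpa 
------+-----
Art   | 3.56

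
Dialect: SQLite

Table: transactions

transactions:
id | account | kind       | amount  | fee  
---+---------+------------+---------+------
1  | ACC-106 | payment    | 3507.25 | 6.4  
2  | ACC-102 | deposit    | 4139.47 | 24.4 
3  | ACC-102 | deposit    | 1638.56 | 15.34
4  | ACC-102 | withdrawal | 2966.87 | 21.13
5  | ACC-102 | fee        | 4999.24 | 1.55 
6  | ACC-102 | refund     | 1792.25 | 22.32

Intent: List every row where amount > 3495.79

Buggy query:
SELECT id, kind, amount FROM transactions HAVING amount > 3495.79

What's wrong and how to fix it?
Bug: HAVING filters the output of aggregation, but this query has no GROUP BY and no aggregate functions, so SQLite rejects it (HAVING clause on a non-aggregate query); the condition here is per row

Fix: Replace HAVING with WHERE since the condition applies to individual rows

Corrected query:
SELECT id, kind, amount FROM transactions WHERE amount > 3495.79

Result:
id | kind    | amount 
---+---------+--------
1  | payment | 3507.25
2  | deposit | 4139.47
5  | fee     | 4999.24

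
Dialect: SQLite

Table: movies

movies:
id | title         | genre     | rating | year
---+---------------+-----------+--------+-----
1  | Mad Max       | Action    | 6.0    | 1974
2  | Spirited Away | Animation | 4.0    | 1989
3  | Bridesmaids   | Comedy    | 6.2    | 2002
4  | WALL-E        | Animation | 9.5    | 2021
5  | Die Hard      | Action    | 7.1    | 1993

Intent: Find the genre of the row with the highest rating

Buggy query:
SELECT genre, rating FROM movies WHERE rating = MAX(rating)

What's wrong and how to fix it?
Bug: MAX(rating) is an aggregate and cannot be used directly in WHERE

Fix: Use a subquery: WHERE rating = (SELECT MAX(rating) FROM movies)

Corrected query:
SELECT genre, rating FROM movies WHERE rating = (SELECT MAX(rating) FROM movies)

Result:
genre     | rating
----------+-------
Animation | 9.5   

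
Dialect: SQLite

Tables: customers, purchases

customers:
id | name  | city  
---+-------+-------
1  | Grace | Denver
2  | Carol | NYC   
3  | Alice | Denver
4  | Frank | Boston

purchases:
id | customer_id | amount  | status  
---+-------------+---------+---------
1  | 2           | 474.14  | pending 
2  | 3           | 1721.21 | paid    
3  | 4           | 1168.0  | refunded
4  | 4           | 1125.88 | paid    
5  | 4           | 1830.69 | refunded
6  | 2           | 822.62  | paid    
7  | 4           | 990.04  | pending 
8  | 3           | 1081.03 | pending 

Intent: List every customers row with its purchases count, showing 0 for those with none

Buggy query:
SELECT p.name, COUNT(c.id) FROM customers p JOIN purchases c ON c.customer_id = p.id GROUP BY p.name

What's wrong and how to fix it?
Bug: An inner join excludes parents with zero children

Fix: Use LEFT JOIN so parents without children still appear (COUNT(c.id) gives 0)

Corrected query:
SELECT p.name, COUNT(c.id) FROM customers p LEFT JOIN purchases c ON c.customer_id = p.id GROUP BY p.name

Result:
name  | COUNT(c.id)
------+------------
Alice | 2          
Carol | 2          
Frank | 4          
Grace | 0          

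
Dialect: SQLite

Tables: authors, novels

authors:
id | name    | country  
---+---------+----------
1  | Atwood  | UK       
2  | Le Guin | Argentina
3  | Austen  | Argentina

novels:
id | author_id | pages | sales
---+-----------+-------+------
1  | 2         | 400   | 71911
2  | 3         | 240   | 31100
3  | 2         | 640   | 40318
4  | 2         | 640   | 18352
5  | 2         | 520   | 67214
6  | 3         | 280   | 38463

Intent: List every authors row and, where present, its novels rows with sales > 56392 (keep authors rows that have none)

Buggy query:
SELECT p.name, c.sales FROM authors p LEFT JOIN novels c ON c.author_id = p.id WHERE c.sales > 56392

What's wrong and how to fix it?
Bug: Filtering c.sales in WHERE discards the NULL rows produced by LEFT JOIN, turning it into an inner join

Fix: Move the right-table condition into the ON clause so unmatched parents are kept

Corrected query:
SELECT p.name, c.sales FROM authors p LEFT JOIN novels c ON c.author_id = p.id AND c.sales > 56392

Result:
name    | sales
--------+------
Atwood  | NULL 
Le Guin | 67214
Le Guin | 71911
Austen  | NULL 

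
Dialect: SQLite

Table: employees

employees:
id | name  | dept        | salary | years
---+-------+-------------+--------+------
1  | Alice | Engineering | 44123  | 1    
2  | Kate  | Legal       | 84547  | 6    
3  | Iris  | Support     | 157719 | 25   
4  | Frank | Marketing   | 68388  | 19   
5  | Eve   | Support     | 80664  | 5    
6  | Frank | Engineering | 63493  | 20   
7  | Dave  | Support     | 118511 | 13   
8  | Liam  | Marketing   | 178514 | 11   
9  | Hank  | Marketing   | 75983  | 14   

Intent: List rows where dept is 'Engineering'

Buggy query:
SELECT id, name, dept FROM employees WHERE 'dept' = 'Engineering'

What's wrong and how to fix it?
Bug: 'dept' in single quotes is a string literal, not the column; the comparison is literal-vs-literal and never true

Fix: Reference the column as dept without single quotes

Corrected query:
SELECT id, name, dept FROM employees WHERE dept = 'Engineering'

Result:
id | name  | dept       
---+-------+------------
1  | Alice | Engineering
6  | Frank | Engineering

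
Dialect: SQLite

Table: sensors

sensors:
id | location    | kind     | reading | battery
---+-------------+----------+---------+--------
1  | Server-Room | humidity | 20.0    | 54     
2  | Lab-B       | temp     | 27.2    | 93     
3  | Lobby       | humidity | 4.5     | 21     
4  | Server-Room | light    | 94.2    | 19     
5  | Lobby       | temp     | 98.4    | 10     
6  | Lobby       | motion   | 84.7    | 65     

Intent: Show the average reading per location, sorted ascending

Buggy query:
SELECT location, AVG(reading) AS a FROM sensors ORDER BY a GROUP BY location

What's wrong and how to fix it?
Bug: GROUP BY must precede ORDER BY

Fix: Move ORDER BY to the end, after GROUP BY

Corrected query:
SELECT location, AVG(reading) AS a FROM sensors GROUP BY location ORDER BY a

Result:
location    | a        
------------+----------
Lab-B       | 27.2     
Server-Room | 57.1     
Lobby       | 62.533333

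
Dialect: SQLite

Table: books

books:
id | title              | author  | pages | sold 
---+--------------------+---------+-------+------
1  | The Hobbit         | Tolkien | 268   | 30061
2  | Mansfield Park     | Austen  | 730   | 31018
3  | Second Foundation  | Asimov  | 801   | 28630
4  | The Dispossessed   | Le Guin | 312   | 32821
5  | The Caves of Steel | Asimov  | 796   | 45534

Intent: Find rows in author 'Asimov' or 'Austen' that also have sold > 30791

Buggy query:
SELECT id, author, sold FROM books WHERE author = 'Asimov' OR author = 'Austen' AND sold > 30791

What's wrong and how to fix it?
Bug: Without parentheses, AND is evaluated before OR, so the sold filter only applies to the 'Austen' branch

Fix: Add parentheses around the OR so the AND applies to both alternatives

Corrected query:
SELECT id, author, sold FROM books WHERE (author = 'Asimov' OR author = 'Austen') AND sold > 30791

Result:
id | author | sold 
---+--------+------
2  | Austen | 31018
5  | Asimov | 45534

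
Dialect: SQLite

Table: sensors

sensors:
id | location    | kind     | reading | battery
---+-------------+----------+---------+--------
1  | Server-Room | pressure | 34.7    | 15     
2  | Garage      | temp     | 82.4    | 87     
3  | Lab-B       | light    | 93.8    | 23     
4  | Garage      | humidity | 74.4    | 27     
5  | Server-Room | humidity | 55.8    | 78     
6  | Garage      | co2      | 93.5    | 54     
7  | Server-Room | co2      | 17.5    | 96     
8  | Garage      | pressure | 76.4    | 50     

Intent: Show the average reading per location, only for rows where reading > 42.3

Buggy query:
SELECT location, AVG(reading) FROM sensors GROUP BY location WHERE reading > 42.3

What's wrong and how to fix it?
Bug: Row-level WHERE must come before GROUP BY in the clause order

Fix: Move the WHERE clause before GROUP BY

Corrected query:
SELECT location, AVG(reading) FROM sensors WHERE reading > 42.3 GROUP BY location

Result:
location    | AVG(reading)
------------+-------------
Garage      | 81.675      
Lab-B       | 93.8        
Server-Room | 55.8        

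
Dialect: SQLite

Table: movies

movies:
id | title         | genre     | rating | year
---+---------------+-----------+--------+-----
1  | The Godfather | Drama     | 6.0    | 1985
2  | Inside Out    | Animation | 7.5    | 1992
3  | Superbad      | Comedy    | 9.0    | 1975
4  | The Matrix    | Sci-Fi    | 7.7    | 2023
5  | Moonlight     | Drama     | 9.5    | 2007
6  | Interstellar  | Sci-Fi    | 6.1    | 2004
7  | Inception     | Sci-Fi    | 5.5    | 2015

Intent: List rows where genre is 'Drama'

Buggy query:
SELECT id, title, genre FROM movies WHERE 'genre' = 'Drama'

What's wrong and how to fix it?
Bug: 'genre' in single quotes is a string literal, not the column; the comparison is literal-vs-literal and never true

Fix: Remove the quotes around the column name (or use double quotes for an identifier)

Corrected query:
SELECT id, title, genre FROM movies WHERE genre = 'Drama'

Result:
id | title         | genre
---+---------------+------
1  | The Godfather | Drama
5  | Moonlight     | Drama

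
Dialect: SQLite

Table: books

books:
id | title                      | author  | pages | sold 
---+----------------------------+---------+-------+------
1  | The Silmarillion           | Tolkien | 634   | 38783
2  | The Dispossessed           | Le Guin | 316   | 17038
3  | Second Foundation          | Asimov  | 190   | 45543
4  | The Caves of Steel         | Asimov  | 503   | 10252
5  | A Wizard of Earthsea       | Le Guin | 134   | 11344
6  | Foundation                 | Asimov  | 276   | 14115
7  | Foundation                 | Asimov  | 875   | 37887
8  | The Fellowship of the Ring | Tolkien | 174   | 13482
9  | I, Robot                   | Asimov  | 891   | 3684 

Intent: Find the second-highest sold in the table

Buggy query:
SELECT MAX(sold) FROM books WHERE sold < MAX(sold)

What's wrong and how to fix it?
Bug: The inner MAX is an aggregate inside WHERE, which is not allowed

Fix: Put the inner MAX in a scalar subquery

Corrected query:
SELECT MAX(sold) FROM books WHERE sold < (SELECT MAX(sold) FROM books)

Result:
MAX(sold)
---------
38783    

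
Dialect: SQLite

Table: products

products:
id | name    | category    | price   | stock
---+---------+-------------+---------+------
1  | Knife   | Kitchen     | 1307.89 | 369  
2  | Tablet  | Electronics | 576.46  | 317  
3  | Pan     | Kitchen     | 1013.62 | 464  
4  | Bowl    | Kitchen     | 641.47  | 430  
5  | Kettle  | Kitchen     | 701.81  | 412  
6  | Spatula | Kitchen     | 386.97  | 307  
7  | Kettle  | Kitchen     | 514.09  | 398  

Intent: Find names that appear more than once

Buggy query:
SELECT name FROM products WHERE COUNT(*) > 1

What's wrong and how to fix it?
Bug: WHERE can't reference COUNT(*); aggregates are computed after WHERE

Fix: Group first, then use HAVING for the count condition

Corrected query:
SELECT name FROM products GROUP BY name HAVING COUNT(*) > 1

Result:
name  
------
Kettle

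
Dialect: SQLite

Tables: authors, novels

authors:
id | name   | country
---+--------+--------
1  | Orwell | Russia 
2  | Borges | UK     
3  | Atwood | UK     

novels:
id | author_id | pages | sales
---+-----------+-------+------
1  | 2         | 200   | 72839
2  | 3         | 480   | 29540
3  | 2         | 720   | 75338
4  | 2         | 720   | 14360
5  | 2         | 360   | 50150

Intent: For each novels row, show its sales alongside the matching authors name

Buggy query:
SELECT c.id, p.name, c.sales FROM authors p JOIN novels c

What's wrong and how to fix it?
Bug: Missing join condition: each novels row is matched to all authors rows instead of just its own

Fix: Specify the join condition linking the foreign key to the parent id

Corrected query:
SELECT c.id, p.name, c.sales FROM authors p JOIN novels c ON c.author_id = p.id

Result:
id | name   | sales
---+--------+------
1  | Borges | 72839
2  | Atwood | 29540
3  | Borges | 75338
4  | Borges | 14360
5  | Borges | 50150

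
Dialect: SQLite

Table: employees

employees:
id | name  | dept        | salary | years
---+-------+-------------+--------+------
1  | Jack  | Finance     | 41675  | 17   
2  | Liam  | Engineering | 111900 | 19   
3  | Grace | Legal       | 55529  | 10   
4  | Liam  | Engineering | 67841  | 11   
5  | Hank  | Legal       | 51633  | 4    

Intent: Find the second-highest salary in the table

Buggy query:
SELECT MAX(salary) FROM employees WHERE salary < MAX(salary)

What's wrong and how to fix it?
Bug: MAX(salary) on the right of the comparison is an aggregate-in-WHERE error

Fix: Put the inner MAX in a scalar subquery

Corrected query:
SELECT MAX(salary) FROM employees WHERE salary < (SELECT MAX(salary) FROM employees)

Result:
MAX(salary)
-----------
67841      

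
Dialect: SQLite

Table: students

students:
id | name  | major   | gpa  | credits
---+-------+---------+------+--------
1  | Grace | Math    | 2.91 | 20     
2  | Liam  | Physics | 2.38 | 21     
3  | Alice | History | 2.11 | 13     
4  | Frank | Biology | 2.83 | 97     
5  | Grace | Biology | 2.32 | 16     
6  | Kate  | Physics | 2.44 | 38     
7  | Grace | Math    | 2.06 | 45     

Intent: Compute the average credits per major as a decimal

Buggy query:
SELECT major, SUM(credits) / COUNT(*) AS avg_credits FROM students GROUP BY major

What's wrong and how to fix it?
Bug: SUM(credits) and COUNT(*) are both integers; the division truncates the fractional part

Fix: Multiply by 1.0 (or CAST to REAL) to force floating-point division

Corrected query:
SELECT major, SUM(credits) * 1.0 / COUNT(*) AS avg_credits FROM students GROUP BY major

Result:
major   | avg_credits
--------+------------
Biology | 56.5       
History | 13         
Math    | 32.5       
Physics | 29.5       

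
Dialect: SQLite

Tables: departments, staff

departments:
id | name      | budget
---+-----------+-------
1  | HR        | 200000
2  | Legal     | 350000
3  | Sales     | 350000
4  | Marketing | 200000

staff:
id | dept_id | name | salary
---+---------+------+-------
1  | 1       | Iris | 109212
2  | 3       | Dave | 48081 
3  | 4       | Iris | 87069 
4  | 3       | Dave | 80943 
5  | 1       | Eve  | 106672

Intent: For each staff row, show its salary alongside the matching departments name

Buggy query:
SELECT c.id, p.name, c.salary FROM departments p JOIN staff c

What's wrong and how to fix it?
Bug: JOIN with no ON clause produces a cartesian product; every staff row pairs with every departments row

Fix: Add ON c.dept_id = p.id to the JOIN

Corrected query:
SELECT c.id, p.name, c.salary FROM departments p JOIN staff c ON c.dept_id = p.id

Result:
id | name      | salary
---+-----------+-------
1  | HR        | 109212
2  | Sales     | 48081 
3  | Marketing | 87069 
4  | Sales     | 80943 
5  | HR        | 106672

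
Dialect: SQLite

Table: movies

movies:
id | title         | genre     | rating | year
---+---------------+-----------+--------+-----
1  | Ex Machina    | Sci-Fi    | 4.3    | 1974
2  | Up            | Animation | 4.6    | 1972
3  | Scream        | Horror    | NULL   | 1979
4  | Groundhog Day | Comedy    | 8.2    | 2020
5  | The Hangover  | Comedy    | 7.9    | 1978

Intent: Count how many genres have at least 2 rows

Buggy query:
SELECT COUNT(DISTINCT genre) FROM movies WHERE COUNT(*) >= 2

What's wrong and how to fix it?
Bug: WHERE filters individual rows, not groups, so a group-level COUNT is invalid there

Fix: Use a subquery that GROUPs and filters with HAVING, then count its rows

Corrected query:
SELECT COUNT(*) FROM (SELECT genre FROM movies GROUP BY genre HAVING COUNT(*) >= 2)

Result:
COUNT(*)
--------
1       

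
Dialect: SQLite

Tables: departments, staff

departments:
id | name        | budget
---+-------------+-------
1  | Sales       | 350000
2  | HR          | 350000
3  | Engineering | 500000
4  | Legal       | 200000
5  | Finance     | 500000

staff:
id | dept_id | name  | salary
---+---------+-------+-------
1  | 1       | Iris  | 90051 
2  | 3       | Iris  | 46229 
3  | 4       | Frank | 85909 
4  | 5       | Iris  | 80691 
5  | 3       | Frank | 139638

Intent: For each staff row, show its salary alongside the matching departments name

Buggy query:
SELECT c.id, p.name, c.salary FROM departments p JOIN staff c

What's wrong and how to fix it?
Bug: Missing join condition: each staff row is matched to all departments rows instead of just its own

Fix: Specify the join condition linking the foreign key to the parent id

Corrected query:
SELECT c.id, p.name, c.salary FROM departments p JOIN staff c ON c.dept_id = p.id

Result:
id | name        | salary
---+-------------+-------
1  | Sales       | 90051 
2  | Engineering | 46229 
3  | Legal       | 85909 
4  | Finance     | 80691 
5  | Engineering | 139638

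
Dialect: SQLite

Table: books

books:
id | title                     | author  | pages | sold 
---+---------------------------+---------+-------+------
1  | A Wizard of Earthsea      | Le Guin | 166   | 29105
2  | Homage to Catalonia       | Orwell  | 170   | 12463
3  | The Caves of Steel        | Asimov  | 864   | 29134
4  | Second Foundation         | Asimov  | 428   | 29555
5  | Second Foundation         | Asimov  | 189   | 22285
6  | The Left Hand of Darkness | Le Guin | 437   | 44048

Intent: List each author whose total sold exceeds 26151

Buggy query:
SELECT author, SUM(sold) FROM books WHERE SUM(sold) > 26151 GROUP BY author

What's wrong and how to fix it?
Bug: SUM(sold) is an aggregate, but WHERE filters rows before aggregation

Fix: Move the aggregate condition to a HAVING clause

Corrected query:
SELECT author, SUM(sold) FROM books GROUP BY author HAVING SUM(sold) > 26151

Result:
author  | SUM(sold)
--------+----------
Asimov  | 80974    
Le Guin | 73153    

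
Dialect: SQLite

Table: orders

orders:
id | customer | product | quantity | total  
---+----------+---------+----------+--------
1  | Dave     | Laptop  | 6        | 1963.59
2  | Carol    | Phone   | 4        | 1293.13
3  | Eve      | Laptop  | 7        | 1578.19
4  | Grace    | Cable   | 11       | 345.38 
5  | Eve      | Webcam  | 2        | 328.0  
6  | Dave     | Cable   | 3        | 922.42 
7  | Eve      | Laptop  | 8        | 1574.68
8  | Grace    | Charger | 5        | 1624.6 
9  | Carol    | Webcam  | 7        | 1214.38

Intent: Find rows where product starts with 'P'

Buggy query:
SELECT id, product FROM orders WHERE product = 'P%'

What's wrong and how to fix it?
Bug: '=' compares the literal string including the % character; pattern matching needs LIKE

Fix: Replace '=' with LIKE so 'P%' is treated as a pattern

Corrected query:
SELECT id, product FROM orders WHERE product LIKE 'P%'

Result:
id | product
---+--------
2  | Phone  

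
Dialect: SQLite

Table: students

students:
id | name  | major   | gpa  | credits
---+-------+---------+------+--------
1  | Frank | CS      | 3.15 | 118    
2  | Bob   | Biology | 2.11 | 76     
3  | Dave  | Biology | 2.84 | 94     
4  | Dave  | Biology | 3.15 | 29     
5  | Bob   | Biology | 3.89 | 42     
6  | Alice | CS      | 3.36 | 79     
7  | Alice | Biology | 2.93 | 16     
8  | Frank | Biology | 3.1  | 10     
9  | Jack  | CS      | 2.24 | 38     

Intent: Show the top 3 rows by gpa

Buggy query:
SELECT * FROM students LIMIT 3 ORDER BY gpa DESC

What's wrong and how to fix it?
Bug: ORDER BY cannot follow LIMIT; LIMIT is the final clause

Fix: Sort with ORDER BY, then apply LIMIT

Corrected query:
SELECT * FROM students ORDER BY gpa DESC LIMIT 3

Result:
id | name  | major   | gpa  | credits
---+-------+---------+------+--------
5  | Bob   | Biology | 3.89 | 42     
6  | Alice | CS      | 3.36 | 79     
1  | Frank | CS      | 3.15 | 118    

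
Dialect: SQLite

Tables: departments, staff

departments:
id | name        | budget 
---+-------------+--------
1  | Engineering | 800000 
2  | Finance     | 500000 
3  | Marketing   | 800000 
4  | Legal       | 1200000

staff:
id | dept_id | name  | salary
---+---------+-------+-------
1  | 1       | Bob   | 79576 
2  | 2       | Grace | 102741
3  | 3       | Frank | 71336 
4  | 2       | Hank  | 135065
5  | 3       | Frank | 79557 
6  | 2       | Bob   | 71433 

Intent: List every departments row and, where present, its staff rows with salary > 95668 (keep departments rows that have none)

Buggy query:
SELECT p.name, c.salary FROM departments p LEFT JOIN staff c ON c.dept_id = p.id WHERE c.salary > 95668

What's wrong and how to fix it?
Bug: A WHERE condition on the right-hand table after LEFT JOIN drops unmatched parents

Fix: Move the right-table condition into the ON clause so unmatched parents are kept

Corrected query:
SELECT p.name, c.salary FROM departments p LEFT JOIN staff c ON c.dept_id = p.id AND c.salary > 95668

Result:
name        | salary
------------+-------
Engineering | NULL  
Finance     | 102741
Finance     | 135065
Marketing   | NULL  
Legal       | NULL  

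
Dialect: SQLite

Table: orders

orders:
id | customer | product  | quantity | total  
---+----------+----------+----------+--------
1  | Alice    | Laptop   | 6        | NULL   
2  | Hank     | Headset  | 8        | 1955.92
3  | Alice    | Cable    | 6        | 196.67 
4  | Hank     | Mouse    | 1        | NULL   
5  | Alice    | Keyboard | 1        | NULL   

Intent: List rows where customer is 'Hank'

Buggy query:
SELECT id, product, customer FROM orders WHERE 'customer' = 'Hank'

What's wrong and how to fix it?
Bug: 'customer' in single quotes is a string literal, not the column; the comparison is literal-vs-literal and never true

Fix: Reference the column as customer without single quotes

Corrected query:
SELECT id, product, customer FROM orders WHERE customer = 'Hank'

Result:
id | product | customer
---+---------+---------
2  | Headset | Hank    
4  | Mouse   | Hank    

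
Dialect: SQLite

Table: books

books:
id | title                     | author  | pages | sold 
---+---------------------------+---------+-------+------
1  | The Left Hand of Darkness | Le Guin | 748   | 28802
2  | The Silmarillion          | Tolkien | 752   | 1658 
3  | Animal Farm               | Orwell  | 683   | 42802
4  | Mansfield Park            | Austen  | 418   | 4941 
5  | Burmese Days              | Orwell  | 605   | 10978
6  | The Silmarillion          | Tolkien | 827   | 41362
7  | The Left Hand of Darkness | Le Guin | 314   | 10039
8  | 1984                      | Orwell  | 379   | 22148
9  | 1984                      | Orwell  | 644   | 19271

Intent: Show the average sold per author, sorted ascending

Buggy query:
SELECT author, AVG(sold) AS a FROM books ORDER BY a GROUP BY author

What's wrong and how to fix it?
Bug: GROUP BY must precede ORDER BY

Fix: Move ORDER BY to the end, after GROUP BY

Corrected query:
SELECT author, AVG(sold) AS a FROM books GROUP BY author ORDER BY a

Result:
author  | a       
--------+---------
Austen  | 4941    
Le Guin | 19420.5 
Tolkien | 21510   
Orwell  | 23799.75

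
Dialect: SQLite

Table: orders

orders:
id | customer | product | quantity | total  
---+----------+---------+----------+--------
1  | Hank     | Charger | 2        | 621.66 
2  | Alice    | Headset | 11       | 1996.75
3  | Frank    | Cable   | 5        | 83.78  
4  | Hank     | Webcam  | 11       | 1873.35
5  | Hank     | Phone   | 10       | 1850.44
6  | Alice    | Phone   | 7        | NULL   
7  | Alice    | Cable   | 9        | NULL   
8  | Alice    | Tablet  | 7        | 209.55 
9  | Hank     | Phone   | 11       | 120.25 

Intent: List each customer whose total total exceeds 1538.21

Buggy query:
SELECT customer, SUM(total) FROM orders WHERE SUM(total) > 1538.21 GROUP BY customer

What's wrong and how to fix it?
Bug: SUM(total) is an aggregate, but WHERE filters rows before aggregation

Fix: Move the aggregate condition to a HAVING clause

Corrected query:
SELECT customer, SUM(total) FROM orders GROUP BY customer HAVING SUM(total) > 1538.21

Result:
customer | SUM(total)
---------+-----------
Alice    | 2206.3    
Hank     | 4465.7    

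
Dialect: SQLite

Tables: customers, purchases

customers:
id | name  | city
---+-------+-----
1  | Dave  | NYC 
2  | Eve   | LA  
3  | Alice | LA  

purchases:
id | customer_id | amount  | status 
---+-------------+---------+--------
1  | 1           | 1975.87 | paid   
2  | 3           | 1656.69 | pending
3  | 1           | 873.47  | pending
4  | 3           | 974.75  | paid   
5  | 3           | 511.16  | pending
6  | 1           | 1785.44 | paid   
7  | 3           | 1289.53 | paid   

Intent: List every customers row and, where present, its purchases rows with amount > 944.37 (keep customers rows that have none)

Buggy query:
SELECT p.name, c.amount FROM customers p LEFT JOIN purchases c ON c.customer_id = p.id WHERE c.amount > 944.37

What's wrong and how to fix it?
Bug: Filtering c.amount in WHERE discards the NULL rows produced by LEFT JOIN, turning it into an inner join

Fix: Move the right-table condition into the ON clause so unmatched parents are kept

Corrected query:
SELECT p.name, c.amount FROM customers p LEFT JOIN purchases c ON c.customer_id = p.id AND c.amount > 944.37

Result:
name  | amount 
------+--------
Dave  | 1785.44
Dave  | 1975.87
Eve   | NULL   
Alice | 974.75 
Alice | 1289.53
Alice | 1656.69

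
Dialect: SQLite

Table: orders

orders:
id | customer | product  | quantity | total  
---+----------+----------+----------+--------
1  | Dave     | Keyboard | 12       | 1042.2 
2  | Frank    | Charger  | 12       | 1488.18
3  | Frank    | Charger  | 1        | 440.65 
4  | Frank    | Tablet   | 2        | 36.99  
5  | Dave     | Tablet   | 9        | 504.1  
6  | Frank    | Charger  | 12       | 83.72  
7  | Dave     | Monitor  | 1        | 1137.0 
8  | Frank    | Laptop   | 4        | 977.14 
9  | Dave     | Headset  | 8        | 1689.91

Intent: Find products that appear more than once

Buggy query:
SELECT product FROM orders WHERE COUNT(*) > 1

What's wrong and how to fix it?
Bug: WHERE can't reference COUNT(*); aggregates are computed after WHERE

Fix: Group first, then use HAVING for the count condition

Corrected query:
SELECT product FROM orders GROUP BY product HAVING COUNT(*) > 1

Result:
product
-------
Charger
Tablet 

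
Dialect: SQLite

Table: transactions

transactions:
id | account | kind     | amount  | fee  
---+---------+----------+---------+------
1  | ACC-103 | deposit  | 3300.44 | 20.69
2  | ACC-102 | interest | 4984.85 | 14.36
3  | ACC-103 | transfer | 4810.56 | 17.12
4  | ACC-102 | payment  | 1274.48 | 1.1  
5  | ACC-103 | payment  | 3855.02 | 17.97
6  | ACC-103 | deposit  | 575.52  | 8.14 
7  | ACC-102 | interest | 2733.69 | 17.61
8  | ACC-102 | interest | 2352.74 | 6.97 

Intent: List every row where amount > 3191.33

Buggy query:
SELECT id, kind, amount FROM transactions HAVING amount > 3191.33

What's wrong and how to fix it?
Bug: HAVING filters the output of aggregation, but this query has no GROUP BY and no aggregate functions, so SQLite rejects it (HAVING clause on a non-aggregate query); the condition here is per row

Fix: Replace HAVING with WHERE since the condition applies to individual rows

Corrected query:
SELECT id, kind, amount FROM transactions WHERE amount > 3191.33

Result:
id | kind     | amount 
---+----------+--------
1  | deposit  | 3300.44
2  | interest | 4984.85
3  | transfer | 4810.56
5  | payment  | 3855.02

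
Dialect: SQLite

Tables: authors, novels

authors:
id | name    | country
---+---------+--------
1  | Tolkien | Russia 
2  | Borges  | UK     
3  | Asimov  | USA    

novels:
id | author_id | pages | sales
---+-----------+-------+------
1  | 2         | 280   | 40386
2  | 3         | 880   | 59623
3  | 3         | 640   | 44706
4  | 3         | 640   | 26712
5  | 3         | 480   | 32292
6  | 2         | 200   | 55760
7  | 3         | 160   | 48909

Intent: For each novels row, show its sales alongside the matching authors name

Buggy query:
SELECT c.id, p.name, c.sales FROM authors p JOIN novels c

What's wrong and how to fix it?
Bug: JOIN with no ON clause produces a cartesian product; every novels row pairs with every authors row

Fix: Add ON c.author_id = p.id to the JOIN

Corrected query:
SELECT c.id, p.name, c.sales FROM authors p JOIN novels c ON c.author_id = p.id

Result:
id | name   | sales
---+--------+------
1  | Borges | 40386
2  | Asimov | 59623
3  | Asimov | 44706
4  | Asimov | 26712
5  | Asimov | 32292
6  | Borges | 55760
7  | Asimov | 48909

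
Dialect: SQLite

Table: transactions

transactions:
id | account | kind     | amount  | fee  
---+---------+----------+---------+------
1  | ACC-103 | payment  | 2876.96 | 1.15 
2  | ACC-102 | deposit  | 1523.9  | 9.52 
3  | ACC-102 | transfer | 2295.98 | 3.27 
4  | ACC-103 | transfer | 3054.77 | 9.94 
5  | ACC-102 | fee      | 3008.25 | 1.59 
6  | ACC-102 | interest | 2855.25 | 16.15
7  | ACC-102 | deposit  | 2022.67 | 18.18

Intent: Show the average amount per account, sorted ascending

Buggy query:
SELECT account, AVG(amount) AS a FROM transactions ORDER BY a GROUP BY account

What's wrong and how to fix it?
Bug: ORDER BY appears before GROUP BY; SQL clause order requires GROUP BY first

Fix: Reorder: SELECT … FROM … GROUP BY … ORDER BY …

Corrected query:
SELECT account, AVG(amount) AS a FROM transactions GROUP BY account ORDER BY a

Result:
account | a       
--------+---------
ACC-102 | 2341.21 
ACC-103 | 2965.865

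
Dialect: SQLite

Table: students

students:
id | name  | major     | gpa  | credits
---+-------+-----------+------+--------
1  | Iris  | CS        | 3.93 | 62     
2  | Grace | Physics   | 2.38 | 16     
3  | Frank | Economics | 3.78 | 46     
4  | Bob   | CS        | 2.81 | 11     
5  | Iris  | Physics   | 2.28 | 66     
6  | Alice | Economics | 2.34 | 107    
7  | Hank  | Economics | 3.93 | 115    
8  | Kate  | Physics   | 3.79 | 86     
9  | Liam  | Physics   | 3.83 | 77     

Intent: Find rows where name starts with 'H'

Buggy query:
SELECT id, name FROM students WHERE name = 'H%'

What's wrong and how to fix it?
Bug: '=' compares the literal string including the % character; pattern matching needs LIKE

Fix: Use LIKE for wildcard pattern matching

Corrected query:
SELECT id, name FROM students WHERE name LIKE 'H%'

Result:
id | name
---+-----
7  | Hank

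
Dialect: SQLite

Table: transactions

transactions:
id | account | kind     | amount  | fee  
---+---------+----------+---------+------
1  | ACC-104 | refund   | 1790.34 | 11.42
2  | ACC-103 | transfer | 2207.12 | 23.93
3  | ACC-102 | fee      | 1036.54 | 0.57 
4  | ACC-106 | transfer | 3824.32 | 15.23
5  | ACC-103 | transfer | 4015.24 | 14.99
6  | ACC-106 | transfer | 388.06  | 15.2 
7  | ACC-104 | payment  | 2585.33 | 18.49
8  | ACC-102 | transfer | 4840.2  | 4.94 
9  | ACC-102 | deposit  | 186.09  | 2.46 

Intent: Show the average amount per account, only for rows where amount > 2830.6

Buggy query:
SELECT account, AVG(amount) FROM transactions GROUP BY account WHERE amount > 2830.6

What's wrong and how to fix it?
Bug: WHERE cannot follow GROUP BY

Fix: Place WHERE between FROM and GROUP BY

Corrected query:
SELECT account, AVG(amount) FROM transactions WHERE amount > 2830.6 GROUP BY account

Result:
account | AVG(amount)
--------+------------
ACC-102 | 4840.2     
ACC-103 | 4015.24    
ACC-106 | 3824.32    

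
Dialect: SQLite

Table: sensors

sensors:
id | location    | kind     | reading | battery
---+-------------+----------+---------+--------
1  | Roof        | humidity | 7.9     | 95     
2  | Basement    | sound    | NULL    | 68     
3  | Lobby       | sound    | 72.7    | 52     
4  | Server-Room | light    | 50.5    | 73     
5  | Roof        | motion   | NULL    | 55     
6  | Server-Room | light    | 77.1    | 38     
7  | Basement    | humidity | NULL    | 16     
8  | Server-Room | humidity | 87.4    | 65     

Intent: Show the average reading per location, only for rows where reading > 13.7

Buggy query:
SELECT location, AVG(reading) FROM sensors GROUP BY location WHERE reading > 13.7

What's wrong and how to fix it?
Bug: WHERE cannot follow GROUP BY

Fix: Move the WHERE clause before GROUP BY

Corrected query:
SELECT location, AVG(reading) FROM sensors WHERE reading > 13.7 GROUP BY location

Result:
location    | AVG(reading)
------------+-------------
Lobby       | 72.7        
Server-Room | 71.666667   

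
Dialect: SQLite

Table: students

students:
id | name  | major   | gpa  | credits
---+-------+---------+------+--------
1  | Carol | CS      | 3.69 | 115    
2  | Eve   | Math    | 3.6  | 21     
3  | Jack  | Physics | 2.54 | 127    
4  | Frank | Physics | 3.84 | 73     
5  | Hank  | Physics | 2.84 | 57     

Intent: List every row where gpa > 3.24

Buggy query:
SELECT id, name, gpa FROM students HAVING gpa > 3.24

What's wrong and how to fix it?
Bug: HAVING filters the output of aggregation, but this query has no GROUP BY and no aggregate functions, so SQLite rejects it (HAVING clause on a non-aggregate query); the condition here is per row

Fix: Use WHERE for row-level filtering

Corrected query:
SELECT id, name, gpa FROM students WHERE gpa > 3.24

Result:
id | name  | gpa 
---+-------+-----
1  | Carol | 3.69
2  | Eve   | 3.6 
4  | Frank | 3.84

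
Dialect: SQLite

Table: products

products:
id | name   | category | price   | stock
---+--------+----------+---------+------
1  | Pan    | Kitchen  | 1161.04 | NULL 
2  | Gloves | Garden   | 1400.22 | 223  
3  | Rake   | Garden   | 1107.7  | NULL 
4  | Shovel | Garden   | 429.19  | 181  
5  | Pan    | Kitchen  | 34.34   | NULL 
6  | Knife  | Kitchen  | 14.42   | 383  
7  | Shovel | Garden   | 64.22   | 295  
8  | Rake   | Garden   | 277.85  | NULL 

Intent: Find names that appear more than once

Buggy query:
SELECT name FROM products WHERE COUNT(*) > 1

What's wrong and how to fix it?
Bug: WHERE can't reference COUNT(*); aggregates are computed after WHERE

Fix: Group first, then use HAVING for the count condition

Corrected query:
SELECT name FROM products GROUP BY name HAVING COUNT(*) > 1

Result:
name  
------
Pan   
Rake  
Shovel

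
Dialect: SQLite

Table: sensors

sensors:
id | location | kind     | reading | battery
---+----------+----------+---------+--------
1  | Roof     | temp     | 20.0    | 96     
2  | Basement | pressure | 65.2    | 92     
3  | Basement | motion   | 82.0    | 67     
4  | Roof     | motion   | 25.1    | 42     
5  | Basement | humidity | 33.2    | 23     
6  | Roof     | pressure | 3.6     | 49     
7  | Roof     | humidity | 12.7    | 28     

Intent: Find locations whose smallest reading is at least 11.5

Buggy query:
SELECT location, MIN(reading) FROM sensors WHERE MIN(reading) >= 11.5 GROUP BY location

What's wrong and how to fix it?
Bug: MIN() in WHERE is a misuse of aggregate

Fix: Use HAVING for the per-group MIN condition

Corrected query:
SELECT location, MIN(reading) FROM sensors GROUP BY location HAVING MIN(reading) >= 11.5

Result:
location | MIN(reading)
---------+-------------
Basement | 33.2        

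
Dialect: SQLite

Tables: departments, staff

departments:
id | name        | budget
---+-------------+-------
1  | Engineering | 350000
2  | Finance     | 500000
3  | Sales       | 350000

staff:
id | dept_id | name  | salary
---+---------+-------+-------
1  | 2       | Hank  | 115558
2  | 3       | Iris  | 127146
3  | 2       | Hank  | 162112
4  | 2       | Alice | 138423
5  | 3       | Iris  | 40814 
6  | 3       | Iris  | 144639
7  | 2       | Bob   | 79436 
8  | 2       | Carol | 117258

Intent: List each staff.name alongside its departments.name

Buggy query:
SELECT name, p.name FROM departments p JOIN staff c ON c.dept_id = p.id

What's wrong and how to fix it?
Bug: 'name' exists in both joined tables, so the database can't tell which one is meant

Fix: Qualify the column with its table alias (c.name)

Corrected query:
SELECT c.name, p.name FROM departments p JOIN staff c ON c.dept_id = p.id

Result:
name  | name   
------+--------
Hank  | Finance
Iris  | Sales  
Hank  | Finance
Alice | Finance
Iris  | Sales  
Iris  | Sales  
Bob   | Finance
Carol | Finance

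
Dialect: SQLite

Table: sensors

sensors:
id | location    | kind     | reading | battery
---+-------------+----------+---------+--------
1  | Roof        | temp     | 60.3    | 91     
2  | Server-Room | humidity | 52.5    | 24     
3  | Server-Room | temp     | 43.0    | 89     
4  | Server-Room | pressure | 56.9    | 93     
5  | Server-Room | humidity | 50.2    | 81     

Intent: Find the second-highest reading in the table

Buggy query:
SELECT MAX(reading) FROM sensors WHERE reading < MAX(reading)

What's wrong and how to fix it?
Bug: The inner MAX is an aggregate inside WHERE, which is not allowed

Fix: Put the inner MAX in a scalar subquery

Corrected query:
SELECT MAX(reading) FROM sensors WHERE reading < (SELECT MAX(reading) FROM sensors)

Result:
MAX(reading)
------------
56.9        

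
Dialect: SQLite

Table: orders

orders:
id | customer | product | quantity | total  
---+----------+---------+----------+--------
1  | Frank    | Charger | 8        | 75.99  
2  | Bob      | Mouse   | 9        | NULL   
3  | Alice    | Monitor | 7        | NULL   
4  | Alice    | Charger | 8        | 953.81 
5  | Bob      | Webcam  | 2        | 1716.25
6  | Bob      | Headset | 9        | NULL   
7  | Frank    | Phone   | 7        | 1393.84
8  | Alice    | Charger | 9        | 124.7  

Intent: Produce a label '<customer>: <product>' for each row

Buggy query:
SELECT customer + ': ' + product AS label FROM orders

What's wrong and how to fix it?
Bug: '+' is numeric addition; on text columns SQLite converts them to 0 instead of concatenating

Fix: Use the || operator for string concatenation

Corrected query:
SELECT customer || ': ' || product AS label FROM orders

Result:
label         
--------------
Frank: Charger
Bob: Mouse    
Alice: Monitor
Alice: Charger
Bob: Webcam   
Bob: Headset  
Frank: Phone  
Alice: Charger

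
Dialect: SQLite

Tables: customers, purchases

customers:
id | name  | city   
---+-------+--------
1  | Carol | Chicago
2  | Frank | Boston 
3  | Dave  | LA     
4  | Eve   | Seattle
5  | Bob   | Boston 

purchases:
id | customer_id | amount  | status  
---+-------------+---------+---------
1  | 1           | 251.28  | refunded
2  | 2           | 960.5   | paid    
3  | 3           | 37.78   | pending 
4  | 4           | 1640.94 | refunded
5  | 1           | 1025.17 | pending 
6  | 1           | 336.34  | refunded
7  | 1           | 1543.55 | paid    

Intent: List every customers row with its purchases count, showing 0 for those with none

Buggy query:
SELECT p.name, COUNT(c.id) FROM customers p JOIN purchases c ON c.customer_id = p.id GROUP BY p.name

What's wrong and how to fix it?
Bug: INNER JOIN drops customers rows that have no matching purchases rows

Fix: Use LEFT JOIN so parents without children still appear (COUNT(c.id) gives 0)

Corrected query:
SELECT p.name, COUNT(c.id) FROM customers p LEFT JOIN purchases c ON c.customer_id = p.id GROUP BY p.name

Result:
name  | COUNT(c.id)
------+------------
Bob   | 0          
Carol | 4          
Dave  | 1          
Eve   | 1          
Frank | 1          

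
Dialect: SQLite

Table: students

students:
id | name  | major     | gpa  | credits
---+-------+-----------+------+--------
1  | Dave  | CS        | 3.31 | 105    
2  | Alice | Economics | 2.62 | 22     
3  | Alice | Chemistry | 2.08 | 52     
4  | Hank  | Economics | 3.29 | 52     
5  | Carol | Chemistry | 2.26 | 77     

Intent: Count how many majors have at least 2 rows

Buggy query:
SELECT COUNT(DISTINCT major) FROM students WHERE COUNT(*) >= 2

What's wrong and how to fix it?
Bug: WHERE filters individual rows, not groups, so a group-level COUNT is invalid there

Fix: Use a subquery that GROUPs and filters with HAVING, then count its rows

Corrected query:
SELECT COUNT(*) FROM (SELECT major FROM students GROUP BY major HAVING COUNT(*) >= 2)

Result:
COUNT(*)
--------
2       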